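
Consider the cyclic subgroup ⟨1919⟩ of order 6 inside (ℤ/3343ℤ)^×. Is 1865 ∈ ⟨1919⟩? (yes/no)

no

1865 ∈ ⟨1919⟩ iff 1865^6 ≡ 1 (mod 3343), since |⟨1919⟩| = 6.
1865^6 mod 3343 = 2182.
Since 2182 ≠ 1, 1865 does not lie in the subgroup.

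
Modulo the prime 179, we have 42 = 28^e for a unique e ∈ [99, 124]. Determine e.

122

Compute 28^99 mod 179 = 18, then multiply by 28 repeatedly:
  28^99=18  28^100=146  28^101=150  28^102=83  28^103=176
  28^104=95  28^105=154  28^106=16  28^107=90  28^108=14
  28^109=34  28^110=57  28^111=164  28^112=117  28^113=54
  28^114=80  28^115=92  28^116=70  28^117=170  28^118=106
  28^119=104  28^120=48  28^121=91  28^122=42
Found 42 at exponent 122.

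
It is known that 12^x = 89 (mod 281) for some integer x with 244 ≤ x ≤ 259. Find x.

245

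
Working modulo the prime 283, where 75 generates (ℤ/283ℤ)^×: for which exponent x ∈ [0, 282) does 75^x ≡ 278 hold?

Baby-step giant-step with m = ceil(sqrt(282)) = 17.
Baby table (75^j mod 283 for j=0..16):
  0:1  1:75  2:248  3:205  4:93  5:183  6:141  7:104
  8:159  9:39  10:95  11:50  12:71  13:231  14:62  15:122
  16:94
Giant step factor: 75^(-17) ≡ 249 (mod 283).
Scan 278·249^i mod 283 for i = 0, 1, …:
  i=0: 278   i=1: 170   i=2: 163   i=3: 118
  i=4: 233   i=5: 2   i=6: 215   i=7: 48
  i=8: 66   i=9: 20   i=10: 169   i=11: 197
  i=12: 94
Match at i=12, j=16: x = 12·17 + 16 = 220.

220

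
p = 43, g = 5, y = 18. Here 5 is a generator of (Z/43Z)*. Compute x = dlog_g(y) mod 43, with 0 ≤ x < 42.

Baby-step giant-step with m = ceil(sqrt(42)) = 7.
Baby table (5^j mod 43 for j=0..6):
  0:1  1:5  2:25  3:39  4:23  5:29  6:16
Giant step factor: 5^(-7) ≡ 7 (mod 43).
Scan 18·7^i mod 43 for i = 0, 1, …:
  i=0: 18   i=1: 40   i=2: 22   i=3: 25
Match at i=3, j=2: x = 3·7 + 2 = 23.

23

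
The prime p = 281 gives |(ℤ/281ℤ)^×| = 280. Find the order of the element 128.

10

The order of 128 must divide p − 1 = 280 = 2^3 · 5 · 7.
Divisors: 1, 2, 4, 5, 7, 8, 10, 14, 20, 28, 35, 40, 56, 70, 140, 280.
Check each in increasing order: 128^1 ≡ 128;  128^2 ≡ 86;  128^4 ≡ 90;  128^5 ≡ 280;  128^7 ≡ 195;  128^8 ≡ 232;  128^10 ≡ 1.
Smallest exponent giving 1 is 10.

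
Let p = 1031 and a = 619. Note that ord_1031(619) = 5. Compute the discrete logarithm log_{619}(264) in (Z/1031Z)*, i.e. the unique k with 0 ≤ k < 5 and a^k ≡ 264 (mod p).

Successive powers of 619 modulo 1031:
  619^0=1  619^1=619  619^2=660  619^3=264
So 619^3 ≡ 264 (mod 1031), giving k = 3.

3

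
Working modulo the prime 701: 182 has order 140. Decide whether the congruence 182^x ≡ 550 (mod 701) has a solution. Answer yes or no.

550 ∈ ⟨182⟩ iff 550^140 ≡ 1 (mod 701), since |⟨182⟩| = 140.
550^140 mod 701 = 1.
Since 1 = 1, 550 lies in the subgroup.

yes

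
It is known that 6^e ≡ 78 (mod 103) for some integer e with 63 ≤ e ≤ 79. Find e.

Compute 6^63 mod 103 = 94, then multiply by 6 repeatedly:
  6^63=94  6^64=49  6^65=88  6^66=13  6^67=78
Found 78 at exponent 67.

67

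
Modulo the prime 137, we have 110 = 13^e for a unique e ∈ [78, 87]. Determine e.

79

Compute 13^78 mod 137 = 19, then multiply by 13 repeatedly:
  13^78=19  13^79=110
Found 110 at exponent 79.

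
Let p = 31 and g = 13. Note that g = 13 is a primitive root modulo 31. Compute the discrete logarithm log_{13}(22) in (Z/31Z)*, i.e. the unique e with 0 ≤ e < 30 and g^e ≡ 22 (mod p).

7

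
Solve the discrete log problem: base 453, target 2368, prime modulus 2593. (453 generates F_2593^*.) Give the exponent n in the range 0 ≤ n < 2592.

Baby-step giant-step with m = ceil(sqrt(2592)) = 51.
Baby table (453^j mod 2593 for j=0..50):
  0:1  1:453  2:362  3:627  4:1394  5:1383  6:1586  7:197
  8:1079  9:1303  10:1648  11:2353  12:186  13:1282  14:2507  15:2530
  16:2577  17:531  18:1987  19:340  20:1033  21:1209  22:554  23:2034
  24:887  25:2489  26:2155  27:1247  28:2210  29:232  30:1376  31:1008
  32:256  33:1876  34:1917  35:2339  36:1623  37:1400  38:1508  39:1165
  40:1366  41:1664  42:1822  43:792  44:942  45:1474  46:1321  47:2023
  48:1090  49:1100  50:444
Giant step factor: 453^(-51) ≡ 1694 (mod 2593).
Scan 2368·1694^i mod 2593 for i = 0, 1, …:
  i=0: 2368   i=1: 21   i=2: 1865   i=3: 1036
  i=4: 2116   i=5: 978   i=6: 2398   i=7: 1574
  i=8: 752   i=9: 725     …   i=24: 2201
  i=25: 2353
Match at i=25, j=11: n = 25·51 + 11 = 1286.

1286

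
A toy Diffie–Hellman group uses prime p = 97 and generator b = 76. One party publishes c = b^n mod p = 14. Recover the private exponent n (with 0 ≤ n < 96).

61

Baby-step giant-step with m = ceil(sqrt(96)) = 10.
Baby table (76^j mod 97 for j=0..9):
  0:1  1:76  2:53  3:51  4:93  5:84  6:79  7:87
  8:16  9:52
Giant step factor: 76^(-10) ≡ 31 (mod 97).
Scan 14·31^i mod 97 for i = 0, 1, …:
  i=0: 14   i=1: 46   i=2: 68   i=3: 71
  i=4: 67   i=5: 40   i=6: 76
Match at i=6, j=1: n = 6·10 + 1 = 61.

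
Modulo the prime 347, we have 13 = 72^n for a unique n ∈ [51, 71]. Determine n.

Compute 72^51 mod 347 = 240, then multiply by 72 repeatedly:
  72^51=240  72^52=277  72^53=165  72^54=82  72^55=5
  72^56=13
Found 13 at exponent 56.

56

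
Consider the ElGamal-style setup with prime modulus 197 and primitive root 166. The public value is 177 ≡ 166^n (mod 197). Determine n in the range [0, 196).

Baby-step giant-step with m = ceil(sqrt(196)) = 14.
Baby table (166^j mod 197 for j=0..13):
  0:1  1:166  2:173  3:153  4:182  5:71  6:163  7:69
  8:28  9:117  10:116  11:147  12:171  13:18
Giant step factor: 166^(-14) ≡ 6 (mod 197).
Scan 177·6^i mod 197 for i = 0, 1, …:
  i=0: 177   i=1: 77   i=2: 68   i=3: 14
  i=4: 84   i=5: 110   i=6: 69
Match at i=6, j=7: n = 6·14 + 7 = 91.

91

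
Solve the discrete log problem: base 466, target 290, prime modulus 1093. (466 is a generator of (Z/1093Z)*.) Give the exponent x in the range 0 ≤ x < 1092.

340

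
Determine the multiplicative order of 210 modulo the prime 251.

The order of 210 must divide p − 1 = 250 = 2 · 5^3.
Divisors: 1, 2, 5, 10, 25, 50, 125, 250.
Check each in increasing order: 210^1 ≡ 210;  210^2 ≡ 175;  210^5 ≡ 128;  210^10 ≡ 69;  210^25 ≡ 231;  210^50 ≡ 149;  210^125 ≡ 250;  210^250 ≡ 1.
Smallest exponent giving 1 is 250.

250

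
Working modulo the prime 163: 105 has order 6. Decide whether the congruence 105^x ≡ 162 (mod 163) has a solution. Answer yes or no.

yes

162 ∈ ⟨105⟩ iff 162^6 ≡ 1 (mod 163), since |⟨105⟩| = 6.
162^6 mod 163 = 1.
Since 1 = 1, 162 lies in the subgroup.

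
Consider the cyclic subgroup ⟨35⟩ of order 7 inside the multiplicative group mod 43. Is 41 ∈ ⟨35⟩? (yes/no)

yes

⟨35⟩ has order 7; its elements mod 43 are {1, 4, 11, 16, 21, 35, 41}.
41 is in this set.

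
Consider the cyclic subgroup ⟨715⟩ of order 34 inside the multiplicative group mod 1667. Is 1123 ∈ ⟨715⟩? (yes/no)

1123 ∈ ⟨715⟩ iff 1123^34 ≡ 1 (mod 1667), since |⟨715⟩| = 34.
1123^34 mod 1667 = 1.
Since 1 = 1, 1123 lies in the subgroup.

yes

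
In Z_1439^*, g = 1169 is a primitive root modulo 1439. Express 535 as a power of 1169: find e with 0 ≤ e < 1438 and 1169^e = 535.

Baby-step giant-step with m = ceil(sqrt(1438)) = 38.
Baby table (1169^j mod 1439 for j=0..37):
  0:1  1:1169  2:950  3:1081  4:247  5:943  6:93  7:792
  8:571  9:1242  10:1386  11:1359  12:15  13:267  14:1299  15:386
  16:827  17:1194  18:1395  19:368  20:1370  21:1362  22:644  23:239
  24:225  25:1127  26:778  27:34  28:893  29:642  30:779  31:1203
  32:404  33:284  34:1026  35:707  36:497  37:1076
Giant step factor: 1169^(-38) ≡ 592 (mod 1439).
Scan 535·592^i mod 1439 for i = 0, 1, …:
  i=0: 535   i=1: 140   i=2: 857   i=3: 816
  i=4: 1007   i=5: 398   i=6: 1059   i=7: 963
  i=8: 252   i=9: 967     …   i=19: 311
  i=20: 1359
Match at i=20, j=11: e = 20·38 + 11 = 771.

771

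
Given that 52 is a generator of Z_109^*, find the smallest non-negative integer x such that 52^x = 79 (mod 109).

Baby-step giant-step with m = ceil(sqrt(108)) = 11.
Baby table (52^j mod 109 for j=0..10):
  0:1  1:52  2:88  3:107  4:5  5:42  6:4  7:99
  8:25  9:101  10:20
Giant step factor: 52^(-11) ≡ 85 (mod 109).
Scan 79·85^i mod 109 for i = 0, 1, …:
  i=0: 79   i=1: 66   i=2: 51   i=3: 84
  i=4: 55   i=5: 97   i=6: 70   i=7: 64
  i=8: 99
Match at i=8, j=7: x = 8·11 + 7 = 95.

95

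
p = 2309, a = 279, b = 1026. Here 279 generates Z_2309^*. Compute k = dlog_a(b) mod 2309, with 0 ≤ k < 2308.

2261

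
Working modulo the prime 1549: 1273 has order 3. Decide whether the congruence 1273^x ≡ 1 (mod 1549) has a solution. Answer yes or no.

⟨1273⟩ has order 3; its elements mod 1549 are {1, 275, 1273}.
1 is in this set.

yes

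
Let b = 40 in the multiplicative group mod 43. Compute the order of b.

The order of 40 must divide p − 1 = 42 = 2 · 3 · 7.
Divisors: 1, 2, 3, 6, 7, 14, 21, 42.
Check each in increasing order: 40^1 ≡ 40;  40^2 ≡ 9;  40^3 ≡ 16;  40^6 ≡ 41;  40^7 ≡ 6;  40^14 ≡ 36;  40^21 ≡ 1.
Smallest exponent giving 1 is 21.

21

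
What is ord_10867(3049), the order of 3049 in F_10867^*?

The order of 3049 must divide p − 1 = 10866 = 2 · 3 · 1811.
Divisors: 1, 2, 3, 6, 1811, 3622, 5433, 10866.
Check each in increasing order: 3049^1 ≡ 3049;  3049^2 ≡ 5116;  3049^3 ≡ 4539;  3049^6 ≡ 9556;  3049^1811 ≡ 2880;  3049^3622 ≡ 2879;  3049^5433 ≡ 10866;  3049^10866 ≡ 1.
Smallest exponent giving 1 is 10866.

10866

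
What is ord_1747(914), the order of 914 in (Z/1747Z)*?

1746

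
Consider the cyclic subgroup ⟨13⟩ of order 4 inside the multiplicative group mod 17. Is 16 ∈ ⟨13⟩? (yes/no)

⟨13⟩ has order 4; its elements mod 17 are {1, 4, 13, 16}.
16 is in this set.

yes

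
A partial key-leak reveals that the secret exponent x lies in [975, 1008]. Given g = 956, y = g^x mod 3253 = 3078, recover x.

Compute 956^975 mod 3253 = 2527, then multiply by 956 repeatedly:
  956^975=2527  956^976=2086  956^977=127  956^978=1051  956^979=2832
  956^980=896  956^981=1037  956^982=2460  956^983=3094  956^984=887
  956^985=2192  956^986=620  956^987=674  956^988=250  956^989=1531
  956^990=3039  956^991=355  956^992=1068  956^993=2819  956^994=1480
  956^995=3078
Found 3078 at exponent 995.

995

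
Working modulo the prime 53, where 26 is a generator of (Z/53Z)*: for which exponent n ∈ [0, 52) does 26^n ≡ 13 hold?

28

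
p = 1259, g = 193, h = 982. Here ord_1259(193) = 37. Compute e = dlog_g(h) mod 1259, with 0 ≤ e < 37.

Successive powers of 193 modulo 1259:
  193^0=1  193^1=193  193^2=738  193^3=167  193^4=756  193^5=1123
  193^6=191  193^7=352  193^8=1209  193^9=422  193^10=870  193^11=463
  193^12=1229  193^13=505  193^14=522  193^15=26  193^16=1241  193^17=303
  193^18=565  193^19=771  193^20=241  193^21=1189  193^22=339  193^23=1218
  193^24=900  193^25=1217  193^26=707  193^27=479  193^28=540  193^29=982
So 193^29 ≡ 982 (mod 1259), giving e = 29.

29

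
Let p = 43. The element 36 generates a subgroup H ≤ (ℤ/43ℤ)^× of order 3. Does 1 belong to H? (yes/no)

yes

1 ∈ ⟨36⟩ iff 1^3 ≡ 1 (mod 43), since |⟨36⟩| = 3.
1^3 mod 43 = 1.
Since 1 = 1, 1 lies in the subgroup.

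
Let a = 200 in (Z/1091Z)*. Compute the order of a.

1090

The order of 200 must divide p − 1 = 1090 = 2 · 5 · 109.
Divisors: 1, 2, 5, 10, 109, 218, 545, 1090.
Check each in increasing order: 200^1 ≡ 200;  200^2 ≡ 724;  200^5 ≡ 1010;  200^10 ≡ 15;  200^109 ≡ 305;  200^218 ≡ 290;  200^545 ≡ 1090;  200^1090 ≡ 1.
Smallest exponent giving 1 is 1090.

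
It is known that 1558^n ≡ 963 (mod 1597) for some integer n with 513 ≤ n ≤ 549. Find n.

Compute 1558^513 mod 1597 = 1125, then multiply by 1558 repeatedly:
  1558^513=1125  1558^514=841  1558^515=738  1558^516=1561  1558^517=1404
  1558^518=1139  1558^519=295  1558^520=1271  1558^521=1535  1558^522=821
  1558^523=1518  1558^524=1484  1558^525=1213  1558^526=603  1558^527=438
  1558^528=485  1558^529=249  1558^530=1468  1558^531=240  1558^532=222
  1558^533=924  1558^534=695  1558^535=44  1558^536=1478  1558^537=1447
  1558^538=1059  1558^539=221  1558^540=963
Found 963 at exponent 540.

540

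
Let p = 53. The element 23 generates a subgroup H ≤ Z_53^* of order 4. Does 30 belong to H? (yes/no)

⟨23⟩ has order 4; its elements mod 53 are {1, 23, 30, 52}.
30 is in this set.

yes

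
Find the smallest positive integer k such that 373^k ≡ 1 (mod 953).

The order of 373 must divide p − 1 = 952 = 2^3 · 7 · 17.
Divisors: 1, 2, 4, 7, 8, 14, 17, 28, 34, 56, 68, 119, 136, 238, 476, 952.
Check each in increasing order: 373^1 ≡ 373;  373^2 ≡ 944;  373^4 ≡ 81;  373^7 ≡ 641;  373^8 ≡ 843;  373^14 ≡ 138;  373^17 ≡ 845;  373^28 ≡ 937;  373^34 ≡ 228;  373^56 ≡ 256;  373^68 ≡ 522;  373^119 ≡ 336;  373^136 ≡ 879;  373^238 ≡ 442;  373^476 ≡ 952;  373^952 ≡ 1.
Smallest exponent giving 1 is 952.

952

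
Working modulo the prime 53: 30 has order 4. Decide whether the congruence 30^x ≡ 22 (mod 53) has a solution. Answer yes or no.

no

⟨30⟩ has order 4; its elements mod 53 are {1, 23, 30, 52}.
22 is not in this set.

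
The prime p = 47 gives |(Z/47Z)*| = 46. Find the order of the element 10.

46

The order of 10 must divide p − 1 = 46 = 2 · 23.
Divisors: 1, 2, 23, 46.
Check each in increasing order: 10^1 ≡ 10;  10^2 ≡ 6;  10^23 ≡ 46;  10^46 ≡ 1.
Smallest exponent giving 1 is 46.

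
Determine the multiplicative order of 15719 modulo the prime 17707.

The order of 15719 must divide p − 1 = 17706 = 2 · 3 · 13 · 227.
Divisors: 1, 2, 3, 6, 13, 26, 39, 78, 227, 454, 681, 1362, 2951, 5902, 8853, 17706.
Check each in increasing order: 15719^1 ≡ 15719;  15719^2 ≡ 3483;  15719^3 ≡ 16940;  15719^6 ≡ 3958;  15719^13 ≡ 10857;  15719^26 ≡ 16657;  15719^39 ≡ 3458;  15719^78 ≡ 5539;  15719^227 ≡ 10717;  15719^454 ≡ 6487;  15719^681 ≡ 3497;  15719^1362 ≡ 11179;  15719^2951 ≡ 13072;  15719^5902 ≡ 4634;  15719^8853 ≡ 1.
Smallest exponent giving 1 is 8853.

8853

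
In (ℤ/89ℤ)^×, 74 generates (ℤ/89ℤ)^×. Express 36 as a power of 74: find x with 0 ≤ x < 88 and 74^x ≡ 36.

86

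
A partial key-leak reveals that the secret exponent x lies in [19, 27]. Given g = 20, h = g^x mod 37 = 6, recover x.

27

Compute 20^19 mod 37 = 17, then multiply by 20 repeatedly:
  20^19=17  20^20=7  20^21=29  20^22=25  20^23=19
  20^24=10  20^25=15  20^26=4  20^27=6
Found 6 at exponent 27.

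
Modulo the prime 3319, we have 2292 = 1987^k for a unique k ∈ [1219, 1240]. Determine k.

Compute 1987^1219 mod 3319 = 3117, then multiply by 1987 repeatedly:
  1987^1219=3117  1987^1220=225  1987^1221=2329  1987^1222=1037  1987^1223=2739
  1987^1224=2552  1987^1225=2711  1987^1226=20  1987^1227=3231  1987^1228=1051
  1987^1229=686  1987^1230=2292
Found 2292 at exponent 1230.

1230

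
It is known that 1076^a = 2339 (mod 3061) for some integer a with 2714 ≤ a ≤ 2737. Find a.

Compute 1076^2714 mod 3061 = 641, then multiply by 1076 repeatedly:
  1076^2714=641  1076^2715=991  1076^2716=1088  1076^2717=1386  1076^2718=629
  1076^2719=323  1076^2720=1655  1076^2721=2339
Found 2339 at exponent 2721.

2721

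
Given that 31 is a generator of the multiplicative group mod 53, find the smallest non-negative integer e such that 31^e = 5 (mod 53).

Successive powers of 31 modulo 53:
  31^0=1  31^1=31  31^2=7  31^3=5
So 31^3 ≡ 5 (mod 53), giving e = 3.

3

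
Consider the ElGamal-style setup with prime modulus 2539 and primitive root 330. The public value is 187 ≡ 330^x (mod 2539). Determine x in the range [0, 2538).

Baby-step giant-step with m = ceil(sqrt(2538)) = 51.
Baby table (330^j mod 2539 for j=0..50):
  0:1  1:330  2:2262  3:2533  4:559  5:1662  6:36  7:1724
  8:184  9:2323  10:2351  11:1435  12:1296  13:1128  14:1546  15:2380
  16:849  17:880  18:954  19:2523  20:2337  21:1893  22:96  23:1212
  24:1337  25:1963  26:345  27:2134  28:917  29:469  30:2430  31:2115
  32:2264  33:654  34:5  35:1650  36:1154  37:2509  38:256  39:693
  40:180  41:1003  42:920  43:1459  44:1599  45:2097  46:1402  47:562
  48:113  49:1744  50:1706
Giant step factor: 330^(-51) ≡ 543 (mod 2539).
Scan 187·543^i mod 2539 for i = 0, 1, …:
  i=0: 187   i=1: 2520   i=2: 2378   i=3: 1442
  i=4: 994   i=5: 1474   i=6: 597   i=7: 1718
  i=8: 1061   i=9: 2309     …   i=21: 1848
  i=22: 559
Match at i=22, j=4: x = 22·51 + 4 = 1126.

1126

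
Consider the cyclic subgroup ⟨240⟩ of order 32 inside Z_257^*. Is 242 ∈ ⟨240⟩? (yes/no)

yes

242 ∈ ⟨240⟩ iff 242^32 ≡ 1 (mod 257), since |⟨240⟩| = 32.
242^32 mod 257 = 1.
Since 1 = 1, 242 lies in the subgroup.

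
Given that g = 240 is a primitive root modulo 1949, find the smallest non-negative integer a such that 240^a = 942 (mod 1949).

1875

Baby-step giant-step with m = ceil(sqrt(1948)) = 45.
Baby table (240^j mod 1949 for j=0..44):
  0:1  1:240  2:1079  3:1692  4:688  5:1404  6:1732  7:543
  8:1686  9:1197  10:777  11:1325  12:313  13:1058  14:550  15:1417
  16:954  17:927  18:294  19:396  20:1488  21:453  22:1525  23:1537
  24:519  25:1773  26:638  27:1098  28:405  29:1699  30:419  31:1161
  32:1882  33:1461  34:1769  35:1627  36:680  37:1433  38:896  39:650
  40:80  41:1659  42:564  43:879  44:468
Giant step factor: 240^(-45) ≡ 1455 (mod 1949).
Scan 942·1455^i mod 1949 for i = 0, 1, …:
  i=0: 942   i=1: 463   i=2: 1260   i=3: 1240
  i=4: 1375   i=5: 951   i=6: 1864   i=7: 1061
  i=8: 147   i=9: 1444     …   i=40: 1526
  i=41: 419
Match at i=41, j=30: a = 41·45 + 30 = 1875.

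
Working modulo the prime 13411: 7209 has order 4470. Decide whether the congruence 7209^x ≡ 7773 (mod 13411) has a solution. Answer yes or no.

7773 ∈ ⟨7209⟩ iff 7773^4470 ≡ 1 (mod 13411), since |⟨7209⟩| = 4470.
7773^4470 mod 13411 = 1975.
Since 1975 ≠ 1, 7773 does not lie in the subgroup.

no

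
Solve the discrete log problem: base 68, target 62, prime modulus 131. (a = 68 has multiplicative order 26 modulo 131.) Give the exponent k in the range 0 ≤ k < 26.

18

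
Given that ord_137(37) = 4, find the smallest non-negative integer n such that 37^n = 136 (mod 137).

Successive powers of 37 modulo 137:
  37^0=1  37^1=37  37^2=136
So 37^2 ≡ 136 (mod 137), giving n = 2.

2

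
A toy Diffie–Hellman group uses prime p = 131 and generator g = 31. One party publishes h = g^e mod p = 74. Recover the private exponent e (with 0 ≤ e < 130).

118

Baby-step giant-step with m = ceil(sqrt(130)) = 12.
Baby table (31^j mod 131 for j=0..11):
  0:1  1:31  2:44  3:54  4:102  5:18  6:34  7:6
  8:55  9:2  10:62  11:88
Giant step factor: 31^(-12) ≡ 74 (mod 131).
Scan 74·74^i mod 131 for i = 0, 1, …:
  i=0: 74   i=1: 105   i=2: 41   i=3: 21
  i=4: 113   i=5: 109   i=6: 75   i=7: 48
  i=8: 15   i=9: 62
Match at i=9, j=10: e = 9·12 + 10 = 118.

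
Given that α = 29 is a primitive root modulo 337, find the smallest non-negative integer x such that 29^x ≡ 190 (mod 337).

Baby-step giant-step with m = ceil(sqrt(336)) = 19.
Baby table (29^j mod 337 for j=0..18):
  0:1  1:29  2:167  3:125  4:255  5:318  6:123  7:197
  8:321  9:210  10:24  11:22  12:301  13:304  14:54  15:218
  16:256  17:10  18:290
Giant step factor: 29^(-19) ≡ 292 (mod 337).
Scan 190·292^i mod 337 for i = 0, 1, …:
  i=0: 190   i=1: 212   i=2: 233   i=3: 299
  i=4: 25   i=5: 223   i=6: 75   i=7: 332
  i=8: 225   i=9: 322   i=10: 1
Match at i=10, j=0: x = 10·19 + 0 = 190.

190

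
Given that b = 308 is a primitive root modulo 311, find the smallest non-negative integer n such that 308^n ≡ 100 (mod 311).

14

Baby-step giant-step with m = ceil(sqrt(310)) = 18.
Baby table (308^j mod 311 for j=0..17):
  0:1  1:308  2:9  3:284  4:81  5:68  6:107  7:301
  8:30  9:221  10:270  11:123  12:253  13:174  14:100  15:11
  16:278  17:99
Giant step factor: 308^(-18) ≡ 200 (mod 311).
Scan 100·200^i mod 311 for i = 0, 1, …:
  i=0: 100
Match at i=0, j=14: n = 0·18 + 14 = 14.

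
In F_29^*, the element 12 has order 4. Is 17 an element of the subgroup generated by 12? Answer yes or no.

yes

17 ∈ ⟨12⟩ iff 17^4 ≡ 1 (mod 29), since |⟨12⟩| = 4.
17^4 mod 29 = 1.
Since 1 = 1, 17 lies in the subgroup.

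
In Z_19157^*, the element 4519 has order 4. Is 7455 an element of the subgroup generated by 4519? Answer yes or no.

⟨4519⟩ has order 4; its elements mod 19157 are {1, 4519, 14638, 19156}.
7455 is not in this set.

no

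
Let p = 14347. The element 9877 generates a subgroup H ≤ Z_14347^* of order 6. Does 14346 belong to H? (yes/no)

yes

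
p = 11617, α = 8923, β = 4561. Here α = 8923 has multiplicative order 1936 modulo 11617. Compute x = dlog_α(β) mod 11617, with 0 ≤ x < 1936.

1496

Baby-step giant-step with m = ceil(sqrt(1936)) = 44.
Baby table (8923^j mod 11617 for j=0..43):
  0:1  1:8923  2:8628  3:1785  4:648  5:8455  6:3167  7:6597
  8:1692  9:7233  10:7624  11:11417  12:4418  13:5333  14:3127  15:9804
  16:5082  17:5535  18:4938  19:10110  20:5525  21:8644  22:5149  23:10909
  24:2164  25:1918  26:2473  27:5896  28:8232  29:11462  30:10975  31:10232
  32:2133  33:4113  34:2196  35:8646  36:11378  37:4931  38:5734  39:3214
  40:7766  41:613  42:9809  43:3229
Giant step factor: 8923^(-44) ≡ 2016 (mod 11617).
Scan 4561·2016^i mod 11617 for i = 0, 1, …:
  i=0: 4561   i=1: 5929   i=2: 10588   i=3: 4979
  i=4: 576   i=5: 11133   i=6: 84   i=7: 6706
  i=8: 8725   i=9: 1462     …   i=33: 2207
  i=34: 1
Match at i=34, j=0: x = 34·44 + 0 = 1496.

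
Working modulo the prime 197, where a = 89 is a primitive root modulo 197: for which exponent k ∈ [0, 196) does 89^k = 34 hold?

92

Baby-step giant-step with m = ceil(sqrt(196)) = 14.
Baby table (89^j mod 197 for j=0..13):
  0:1  1:89  2:41  3:103  4:105  5:86  6:168  7:177
  8:190  9:165  10:107  11:67  12:53  13:186
Giant step factor: 89^(-14) ≡ 33 (mod 197).
Scan 34·33^i mod 197 for i = 0, 1, …:
  i=0: 34   i=1: 137   i=2: 187   i=3: 64
  i=4: 142   i=5: 155   i=6: 190
Match at i=6, j=8: k = 6·14 + 8 = 92.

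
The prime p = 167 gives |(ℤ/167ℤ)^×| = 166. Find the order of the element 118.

166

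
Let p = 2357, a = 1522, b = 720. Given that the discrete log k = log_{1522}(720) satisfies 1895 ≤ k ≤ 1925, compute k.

Compute 1522^1895 mod 2357 = 509, then multiply by 1522 repeatedly:
  1522^1895=509  1522^1896=1602  1522^1897=1106  1522^1898=434  1522^1899=588
  1522^1900=1633  1522^1901=1148  1522^1902=719  1522^1903=670  1522^1904=1516
  1522^1905=2206  1522^1906=1164  1522^1907=1501  1522^1908=589  1522^1909=798
  1522^1910=701  1522^1911=1558  1522^1912=134  1522^1913=1246  1522^1914=1384
  1522^1915=1647  1522^1916=1243  1522^1917=1532  1522^1918=631  1522^1919=1083
  1522^1920=783  1522^1921=1441  1522^1922=1192  1522^1923=1691  1522^1924=2215
  1522^1925=720
Found 720 at exponent 1925.

1925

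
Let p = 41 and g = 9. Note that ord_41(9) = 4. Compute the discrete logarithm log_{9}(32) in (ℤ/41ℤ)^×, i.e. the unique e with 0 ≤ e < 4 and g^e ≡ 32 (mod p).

3

Successive powers of 9 modulo 41:
  9^0=1  9^1=9  9^2=40  9^3=32
So 9^3 ≡ 32 (mod 41), giving e = 3.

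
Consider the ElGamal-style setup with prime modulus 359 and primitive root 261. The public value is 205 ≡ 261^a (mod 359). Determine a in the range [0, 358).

260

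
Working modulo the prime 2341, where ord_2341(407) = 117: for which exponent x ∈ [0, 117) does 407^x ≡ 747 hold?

82

Baby-step giant-step with m = ceil(sqrt(117)) = 11.
Baby table (407^j mod 2341 for j=0..10):
  0:1  1:407  2:1779  3:684  4:2150  5:1857  6:1997  7:452
  8:1366  9:1145  10:156
Giant step factor: 407^(-11) ≡ 115 (mod 2341).
Scan 747·115^i mod 2341 for i = 0, 1, …:
  i=0: 747   i=1: 1629   i=2: 55   i=3: 1643
  i=4: 1665   i=5: 1854   i=6: 179   i=7: 1857
Match at i=7, j=5: x = 7·11 + 5 = 82.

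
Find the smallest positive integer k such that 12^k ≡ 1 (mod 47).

23

The order of 12 must divide p − 1 = 46 = 2 · 23.
Divisors: 1, 2, 23, 46.
Check each in increasing order: 12^1 ≡ 12;  12^2 ≡ 3;  12^23 ≡ 1.
Smallest exponent giving 1 is 23.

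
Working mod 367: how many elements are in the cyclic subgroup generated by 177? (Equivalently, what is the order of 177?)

The order of 177 must divide p − 1 = 366 = 2 · 3 · 61.
Divisors: 1, 2, 3, 6, 61, 122, 183, 366.
Check each in increasing order: 177^1 ≡ 177;  177^2 ≡ 134;  177^3 ≡ 230;  177^6 ≡ 52;  177^61 ≡ 366;  177^122 ≡ 1.
Smallest exponent giving 1 is 122.

122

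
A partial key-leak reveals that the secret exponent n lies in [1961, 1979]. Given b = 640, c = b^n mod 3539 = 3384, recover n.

Compute 640^1961 mod 3539 = 553, then multiply by 640 repeatedly:
  640^1961=553  640^1962=20  640^1963=2183  640^1964=2754  640^1965=138
  640^1966=3384
Found 3384 at exponent 1966.

1966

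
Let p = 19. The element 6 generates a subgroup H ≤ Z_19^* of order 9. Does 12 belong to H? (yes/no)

no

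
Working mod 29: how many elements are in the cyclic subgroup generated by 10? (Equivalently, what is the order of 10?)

28

The order of 10 must divide p − 1 = 28 = 2^2 · 7.
Divisors: 1, 2, 4, 7, 14, 28.
Check each in increasing order: 10^1 ≡ 10;  10^2 ≡ 13;  10^4 ≡ 24;  10^7 ≡ 17;  10^14 ≡ 28;  10^28 ≡ 1.
Smallest exponent giving 1 is 28.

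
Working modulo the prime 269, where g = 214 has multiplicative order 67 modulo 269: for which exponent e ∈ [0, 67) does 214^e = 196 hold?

16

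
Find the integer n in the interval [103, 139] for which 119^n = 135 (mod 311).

Compute 119^103 mod 311 = 58, then multiply by 119 repeatedly:
  119^103=58  119^104=60  119^105=298  119^106=8  119^107=19
  119^108=84  119^109=44  119^110=260  119^111=151  119^112=242
  119^113=186  119^114=53  119^115=87  119^116=90  119^117=136
  119^118=12  119^119=184  119^120=126  119^121=66  119^122=79
  119^123=71  119^124=52  119^125=279  119^126=235  119^127=286
  119^128=135
Found 135 at exponent 128.

128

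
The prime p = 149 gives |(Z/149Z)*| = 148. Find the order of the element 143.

The order of 143 must divide p − 1 = 148 = 2^2 · 37.
Divisors: 1, 2, 4, 37, 74, 148.
Check each in increasing order: 143^1 ≡ 143;  143^2 ≡ 36;  143^4 ≡ 104;  143^37 ≡ 148;  143^74 ≡ 1.
Smallest exponent giving 1 is 74.

74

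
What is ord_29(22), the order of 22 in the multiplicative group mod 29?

14

The order of 22 must divide p − 1 = 28 = 2^2 · 7.
Divisors: 1, 2, 4, 7, 14, 28.
Check each in increasing order: 22^1 ≡ 22;  22^2 ≡ 20;  22^4 ≡ 23;  22^7 ≡ 28;  22^14 ≡ 1.
Smallest exponent giving 1 is 14.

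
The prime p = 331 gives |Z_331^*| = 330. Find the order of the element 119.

The order of 119 must divide p − 1 = 330 = 2 · 3 · 5 · 11.
Divisors: 1, 2, 3, 5, 6, 10, 11, 15, 22, 30, 33, 55, 66, 110, 165, 330.
Check each in increasing order: 119^1 ≡ 119;  119^2 ≡ 259;  119^3 ≡ 38;  119^5 ≡ 243;  119^6 ≡ 120;  119^10 ≡ 131;  119^11 ≡ 32;  119^15 ≡ 57;  119^22 ≡ 31;  119^30 ≡ 270;  119^33 ≡ 330;  119^55 ≡ 300;  119^66 ≡ 1.
Smallest exponent giving 1 is 66.

66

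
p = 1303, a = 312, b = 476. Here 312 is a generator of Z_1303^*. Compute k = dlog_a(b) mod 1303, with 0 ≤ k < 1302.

330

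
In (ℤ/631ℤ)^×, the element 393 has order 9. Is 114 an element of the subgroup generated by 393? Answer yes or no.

114 ∈ ⟨393⟩ iff 114^9 ≡ 1 (mod 631), since |⟨393⟩| = 9.
114^9 mod 631 = 1.
Since 1 = 1, 114 lies in the subgroup.

yes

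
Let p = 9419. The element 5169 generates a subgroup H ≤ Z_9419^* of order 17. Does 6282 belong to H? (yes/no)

no

6282 ∈ ⟨5169⟩ iff 6282^17 ≡ 1 (mod 9419), since |⟨5169⟩| = 17.
6282^17 mod 9419 = 217.
Since 217 ≠ 1, 6282 does not lie in the subgroup.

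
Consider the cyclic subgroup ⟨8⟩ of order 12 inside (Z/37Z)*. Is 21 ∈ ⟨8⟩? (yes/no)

⟨8⟩ has order 12; its elements mod 37 are {1, 6, 8, 10, 11, 14, 23, 26, 27, 29, 31, 36}.
21 is not in this set.

no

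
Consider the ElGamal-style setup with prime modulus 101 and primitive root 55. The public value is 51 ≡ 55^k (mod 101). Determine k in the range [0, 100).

27

Successive powers of 55 modulo 101:
  55^0=1  55^1=55  55^2=96  55^3=28  55^4=25  55^5=62
  55^6=77  55^7=94  55^8=19  55^9=35  55^10=6  55^11=27
  55^12=71  55^13=67  55^14=49  55^15=69  55^16=58  55^17=59
  55^18=13  55^19=8  55^20=36  55^21=61  55^22=22  55^23=99
  55^24=92  55^25=10  55^26=45  55^27=51
So 55^27 ≡ 51 (mod 101), giving k = 27.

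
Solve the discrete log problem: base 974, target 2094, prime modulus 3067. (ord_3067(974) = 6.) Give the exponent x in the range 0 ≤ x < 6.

5

Successive powers of 974 modulo 3067:
  974^0=1  974^1=974  974^2=973  974^3=3066  974^4=2093  974^5=2094
So 974^5 ≡ 2094 (mod 3067), giving x = 5.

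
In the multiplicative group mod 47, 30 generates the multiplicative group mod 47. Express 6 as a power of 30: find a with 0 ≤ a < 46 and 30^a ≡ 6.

Baby-step giant-step with m = ceil(sqrt(46)) = 7.
Baby table (30^j mod 47 for j=0..6):
  0:1  1:30  2:7  3:22  4:2  5:13  6:14
Giant step factor: 30^(-7) ≡ 31 (mod 47).
Scan 6·31^i mod 47 for i = 0, 1, …:
  i=0: 6   i=1: 45   i=2: 32   i=3: 5
  i=4: 14
Match at i=4, j=6: a = 4·7 + 6 = 34.

34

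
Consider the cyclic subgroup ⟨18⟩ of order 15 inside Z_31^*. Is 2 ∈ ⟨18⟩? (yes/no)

yes

⟨18⟩ has order 15; its elements mod 31 are {1, 2, 4, 5, 7, 8, 9, 10, 14, 16, 18, 19, 20, 25, 28}.
2 is in this set.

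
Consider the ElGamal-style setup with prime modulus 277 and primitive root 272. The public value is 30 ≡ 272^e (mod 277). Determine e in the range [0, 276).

60

Baby-step giant-step with m = ceil(sqrt(276)) = 17.
Baby table (272^j mod 277 for j=0..16):
  0:1  1:272  2:25  3:152  4:71  5:199  6:113  7:266
  8:55  9:2  10:267  11:50  12:27  13:142  14:121  15:226
  16:255
Giant step factor: 272^(-17) ≡ 68 (mod 277).
Scan 30·68^i mod 277 for i = 0, 1, …:
  i=0: 30   i=1: 101   i=2: 220   i=3: 2
Match at i=3, j=9: e = 3·17 + 9 = 60.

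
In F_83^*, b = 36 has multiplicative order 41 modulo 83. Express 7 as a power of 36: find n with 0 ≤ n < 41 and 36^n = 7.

36

Baby-step giant-step with m = ceil(sqrt(41)) = 7.
Baby table (36^j mod 83 for j=0..6):
  0:1  1:36  2:51  3:10  4:28  5:12  6:17
Giant step factor: 36^(-7) ≡ 75 (mod 83).
Scan 7·75^i mod 83 for i = 0, 1, …:
  i=0: 7   i=1: 27   i=2: 33   i=3: 68
  i=4: 37   i=5: 36
Match at i=5, j=1: n = 5·7 + 1 = 36.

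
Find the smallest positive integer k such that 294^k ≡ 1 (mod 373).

The order of 294 must divide p − 1 = 372 = 2^2 · 3 · 31.
Divisors: 1, 2, 3, 4, 6, 12, 31, 62, 93, 124, 186, 372.
Check each in increasing order: 294^1 ≡ 294;  294^2 ≡ 273;  294^3 ≡ 67;  294^4 ≡ 302;  294^6 ≡ 13;  294^12 ≡ 169;  294^31 ≡ 200;  294^62 ≡ 89;  294^93 ≡ 269;  294^124 ≡ 88;  294^186 ≡ 372;  294^372 ≡ 1.
Smallest exponent giving 1 is 372.

372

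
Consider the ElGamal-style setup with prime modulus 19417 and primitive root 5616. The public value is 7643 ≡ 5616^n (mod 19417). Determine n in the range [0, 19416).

14895

Baby-step giant-step with m = ceil(sqrt(19416)) = 140.
Baby table (5616^j mod 19417 for j=0..139):
  0:1  1:5616  2:6248  3:2249  4:9334  5:13261  6:9581  7:2389
  8:18894  9:14216  10:13769  11:8210  12:11402  13:15783  14:18140  15:12658
  16:1691  17:1743  18:2520  19:16744  20:17190  21:17133  22:7693  23:1063
  24:8789  25:1010  26:2396  27:19372  28:19118  29:10095  30:15297  31:7144
  32:5182  33:15446  34:8997  35:4118  36:1041  37:1739  38:18890  39:11169
  40:8194  41:18631  42:12900  43:1573  44:18650  45:3102  46:3783  47:3130
  48:5695  49:3321  50:10416  51:12252  52:12801  53:8682  54:2025  55:13455
  56:11733  57:10647  58:8609  59:19231  60:3942  61:2892  62:8860  63:11406
  64:18830  65:4298  66:2237  67:193  68:15953  69:2010  70:6883  71:15098
  72:15746  73:4518  74:14486  75:15563  76:5891  77:16705  78:11753  79:6465
  80:17067  81:5960  82:15869  83:15691  84:6310  85:935  86:8370  87:16780
  88:5779  89:9057  90:10989  91:6998  92:760  93:15837  94:10732  95:544
  96:6635  97:937  98:185  99:9859  100:10277  101:8308  102:18094  103:6743
  104:5538  105:14791  106:330  107:8665  108:3638  109:4324  110:12334  111:7305
  112:16176  113:11690  114:2163  115:11783  116:192  117:10337  118:15179  119:4634
  120:5764  121:2485  122:14354  123:12097  124:16086  125:11092  126:2936  127:3543
  128:14480  129:1284  130:7237  131:3211  132:14000  133:4567  134:17832  135:11043
  136:19007  137:8063  138:1364  139:9926
Giant step factor: 5616^(-140) ≡ 7589 (mod 19417).
Scan 7643·7589^i mod 19417 for i = 0, 1, …:
  i=0: 7643   i=1: 4148   i=2: 4215   i=3: 7836
  i=4: 12550   i=5: 1565   i=6: 12998   i=7: 3462
  i=8: 1917   i=9: 4780     …   i=105: 18009
  i=106: 13455
Match at i=106, j=55: n = 106·140 + 55 = 14895.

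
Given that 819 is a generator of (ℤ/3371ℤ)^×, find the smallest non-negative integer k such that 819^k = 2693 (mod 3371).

1259

Baby-step giant-step with m = ceil(sqrt(3370)) = 59.
Baby table (819^j mod 3371 for j=0..58):
  0:1  1:819  2:3303  3:1615  4:1253  5:1423  6:2442  7:995
  8:2494  9:3131  10:2329  11:2836  12:65  13:2670  14:2322  15:474
  16:541  17:1478  18:293  19:626  20:302  21:1255  22:3061  23:2306
  24:854  25:1629  26:2606  27:471  28:1455  29:1682  30:2190  31:238
  32:2775  33:671  34:76  35:1566  36:1574  37:1384  38:840  39:276
  40:187  41:1458  42:768  43:1986  44:1712  45:3163  46:1569  47:660
  48:1180  49:2314  50:664  51:1085  52:2042  53:382  54:2726  55:992
  56:37  57:3335  58:855
Giant step factor: 819^(-59) ≡ 84 (mod 3371).
Scan 2693·84^i mod 3371 for i = 0, 1, …:
  i=0: 2693   i=1: 355   i=2: 2852   i=3: 227
  i=4: 2213   i=5: 487   i=6: 456   i=7: 1223
  i=8: 1602   i=9: 3099     …   i=20: 1047
  i=21: 302
Match at i=21, j=20: k = 21·59 + 20 = 1259.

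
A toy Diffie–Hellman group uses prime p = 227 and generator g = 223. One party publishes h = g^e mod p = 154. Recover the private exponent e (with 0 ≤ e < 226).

35

Baby-step giant-step with m = ceil(sqrt(226)) = 16.
Baby table (223^j mod 227 for j=0..15):
  0:1  1:223  2:16  3:163  4:29  5:111  6:10  7:187
  8:160  9:41  10:63  11:202  12:100  13:54  14:11  15:183
Giant step factor: 223^(-16) ≡ 89 (mod 227).
Scan 154·89^i mod 227 for i = 0, 1, …:
  i=0: 154   i=1: 86   i=2: 163
Match at i=2, j=3: e = 2·16 + 3 = 35.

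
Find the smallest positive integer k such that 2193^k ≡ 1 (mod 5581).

2790

The order of 2193 must divide p − 1 = 5580 = 2^2 · 3^2 · 5 · 31.
Divisors: 1, 2, 3, 4, 5, 6, 9, 10, 12, 15, 18, 20, 30, 31, 36, 45, 60, 62, 90, 93, 124, 155, 180, 186, 279, 310, 372, 465, 558, 620, 930, 1116, 1395, 1860, 2790, 5580.
Check each in increasing order: 2193^1 ≡ 2193;  2193^2 ≡ 4008;  2193^3 ≡ 5050;  2193^4 ≡ 1946;  2193^5 ≡ 3694;  2193^6 ≡ 2911;  2193^9 ≡ 196;  2193^10 ≡ 91;  2193^12 ≡ 1963;  2193^15 ≡ 1294;  2193^18 ≡ 4930;  2193^20 ≡ 2700;  2193^30 ≡ 136;  2193^31 ≡ 2455;  2193^36 ≡ 5226;  2193^45 ≡ 2973;  2193^60 ≡ 1753;  2193^62 ≡ 5126;  2193^90 ≡ 4006;  2193^93 ≡ 4756;  2193^124 ≡ 528;  2193^155 ≡ 1448;  2193^180 ≡ 2661;  2193^186 ≡ 5324;  2193^279 ≡ 5528;  2193^310 ≡ 3829;  2193^372 ≡ 4658;  2193^465 ≡ 2459;  2193^558 ≡ 2809;  2193^620 ≡ 5535;  2193^930 ≡ 2458;  2193^1116 ≡ 4528;  2193^1395 ≡ 5580;  2193^1860 ≡ 3122;  2193^2790 ≡ 1.
Smallest exponent giving 1 is 2790.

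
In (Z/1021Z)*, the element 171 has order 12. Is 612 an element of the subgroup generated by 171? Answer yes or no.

⟨171⟩ has order 12; its elements mod 1021 are {1, 171, 203, 368, 369, 374, 647, 652, 653, 818, 850, 1020}.
612 is not in this set.

no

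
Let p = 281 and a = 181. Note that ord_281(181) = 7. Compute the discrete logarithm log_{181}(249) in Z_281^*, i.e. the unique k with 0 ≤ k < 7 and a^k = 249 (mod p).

4

Successive powers of 181 modulo 281:
  181^0=1  181^1=181  181^2=165  181^3=79  181^4=249
So 181^4 ≡ 249 (mod 281), giving k = 4.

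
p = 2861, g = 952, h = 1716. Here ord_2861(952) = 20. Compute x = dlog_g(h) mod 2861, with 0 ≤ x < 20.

19

Successive powers of 952 modulo 2861:
  952^0=1  952^1=952  952^2=2228  952^3=1055  952^4=149  952^5=1659
  952^6=96  952^7=2701  952^8=2174  952^9=1145  952^10=2860  952^11=1909
  952^12=633  952^13=1806  952^14=2712  952^15=1202  952^16=2765  952^17=160
  952^18=687  952^19=1716
So 952^19 ≡ 1716 (mod 2861), giving x = 19.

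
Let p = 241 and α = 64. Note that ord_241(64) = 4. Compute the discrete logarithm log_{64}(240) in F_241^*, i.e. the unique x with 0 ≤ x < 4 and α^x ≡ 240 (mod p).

2

Successive powers of 64 modulo 241:
  64^0=1  64^1=64  64^2=240
So 64^2 ≡ 240 (mod 241), giving x = 2.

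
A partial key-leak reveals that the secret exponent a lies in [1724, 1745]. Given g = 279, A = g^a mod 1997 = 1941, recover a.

1725

Compute 279^1724 mod 1997 = 372, then multiply by 279 repeatedly:
  279^1724=372  279^1725=1941
Found 1941 at exponent 1725.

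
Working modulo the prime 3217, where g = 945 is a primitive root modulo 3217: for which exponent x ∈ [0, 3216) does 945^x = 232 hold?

679

Baby-step giant-step with m = ceil(sqrt(3216)) = 57.
Baby table (945^j mod 3217 for j=0..56):
  0:1  1:945  2:1916  3:2666  4:459  5:2677  6:1203  7:1234
  8:1576  9:3066  10:2070  11:214  12:2776  13:1465  14:1115  15:1716
  16:252  17:82  18:282  19:2696  20:3073  21:2251  22:758  23:2136
  24:1461  25:552  26:486  27:2456  28:1463  29:2442  30:1101  31:1354
  32:2381  33:1362  34:290  35:605  36:2316  37:1060  38:1213  39:1033
  40:1434  41:773  42:226  43:1248  44:1938  45:937  46:790  47:206
  48:1650  49:2222  50:2306  51:1261  52:1355  53:109  54:61  55:2956
  56:1064
Giant step factor: 945^(-57) ≡ 1911 (mod 3217).
Scan 232·1911^i mod 3217 for i = 0, 1, …:
  i=0: 232   i=1: 2623   i=2: 467   i=3: 1328
  i=4: 2812   i=5: 1342   i=6: 613   i=7: 455
  i=8: 915   i=9: 1734   i=10: 164   i=11: 1355
Match at i=11, j=52: x = 11·57 + 52 = 679.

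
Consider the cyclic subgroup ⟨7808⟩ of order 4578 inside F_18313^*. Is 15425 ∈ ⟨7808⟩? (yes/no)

15425 ∈ ⟨7808⟩ iff 15425^4578 ≡ 1 (mod 18313), since |⟨7808⟩| = 4578.
15425^4578 mod 18313 = 18312.
Since 18312 ≠ 1, 15425 does not lie in the subgroup.

no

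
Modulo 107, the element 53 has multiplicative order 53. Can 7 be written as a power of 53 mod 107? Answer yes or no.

no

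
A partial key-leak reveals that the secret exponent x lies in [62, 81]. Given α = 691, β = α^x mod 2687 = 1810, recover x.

78

Compute 691^62 mod 2687 = 2060, then multiply by 691 repeatedly:
  691^62=2060  691^63=2037  691^64=2266  691^65=1972  691^66=343
  691^67=557  691^68=646  691^69=344  691^70=1248  691^71=2528
  691^72=298  691^73=1706  691^74=1940  691^75=2414  691^76=2134
  691^77=2118  691^78=1810
Found 1810 at exponent 78.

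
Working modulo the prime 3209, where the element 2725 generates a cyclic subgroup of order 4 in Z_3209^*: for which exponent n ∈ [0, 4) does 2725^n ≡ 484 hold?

3

Successive powers of 2725 modulo 3209:
  2725^0=1  2725^1=2725  2725^2=3208  2725^3=484
So 2725^3 ≡ 484 (mod 3209), giving n = 3.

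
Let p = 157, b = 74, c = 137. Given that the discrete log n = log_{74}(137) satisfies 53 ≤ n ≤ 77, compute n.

53

Compute 74^53 mod 157 = 137, then multiply by 74 repeatedly:
  74^53=137
Found 137 at exponent 53.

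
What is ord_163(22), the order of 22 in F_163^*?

27

The order of 22 must divide p − 1 = 162 = 2 · 3^4.
Divisors: 1, 2, 3, 6, 9, 18, 27, 54, 81, 162.
Check each in increasing order: 22^1 ≡ 22;  22^2 ≡ 158;  22^3 ≡ 53;  22^6 ≡ 38;  22^9 ≡ 58;  22^18 ≡ 104;  22^27 ≡ 1.
Smallest exponent giving 1 is 27.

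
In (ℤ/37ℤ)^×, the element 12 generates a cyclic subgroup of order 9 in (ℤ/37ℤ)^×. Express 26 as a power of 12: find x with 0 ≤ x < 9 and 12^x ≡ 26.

Successive powers of 12 modulo 37:
  12^0=1  12^1=12  12^2=33  12^3=26
So 12^3 ≡ 26 (mod 37), giving x = 3.

3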